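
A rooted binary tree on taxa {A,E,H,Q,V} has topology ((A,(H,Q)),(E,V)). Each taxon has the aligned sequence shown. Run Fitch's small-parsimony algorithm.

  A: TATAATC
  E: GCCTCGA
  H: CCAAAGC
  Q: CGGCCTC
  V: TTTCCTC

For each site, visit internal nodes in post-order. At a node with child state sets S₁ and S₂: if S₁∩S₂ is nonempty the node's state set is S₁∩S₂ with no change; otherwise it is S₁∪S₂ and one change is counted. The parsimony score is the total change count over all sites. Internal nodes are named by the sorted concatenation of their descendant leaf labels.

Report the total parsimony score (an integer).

16

[col 0] HQ: children H:{C}, Q:{C} ∩→ {C}; cost 0
[col 0] AHQ: children A:{T}, HQ:{C} ∪→ {C,T}; cost 1
[col 0] EV: children E:{G}, V:{T} ∪→ {G,T}; cost 1
[col 0] AEHQV: children AHQ:{C,T}, EV:{G,T} ∩→ {T}; cost 0
[col 1] HQ: children H:{C}, Q:{G} ∪→ {C,G}; cost 1
[col 1] AHQ: children A:{A}, HQ:{C,G} ∪→ {A,C,G}; cost 1
[col 1] EV: children E:{C}, V:{T} ∪→ {C,T}; cost 1
[col 1] AEHQV: children AHQ:{A,C,G}, EV:{C,T} ∩→ {C}; cost 0
[col 2] HQ: children H:{A}, Q:{G} ∪→ {A,G}; cost 1
[col 2] AHQ: children A:{T}, HQ:{A,G} ∪→ {A,G,T}; cost 1
[col 2] EV: children E:{C}, V:{T} ∪→ {C,T}; cost 1
[col 2] AEHQV: children AHQ:{A,G,T}, EV:{C,T} ∩→ {T}; cost 0
[col 3] HQ: children H:{A}, Q:{C} ∪→ {A,C}; cost 1
[col 3] AHQ: children A:{A}, HQ:{A,C} ∩→ {A}; cost 0
[col 3] EV: children E:{T}, V:{C} ∪→ {C,T}; cost 1
[col 3] AEHQV: children AHQ:{A}, EV:{C,T} ∪→ {A,C,T}; cost 1
[col 4] HQ: children H:{A}, Q:{C} ∪→ {A,C}; cost 1
[col 4] AHQ: children A:{A}, HQ:{A,C} ∩→ {A}; cost 0
[col 4] EV: children E:{C}, V:{C} ∩→ {C}; cost 0
[col 4] AEHQV: children AHQ:{A}, EV:{C} ∪→ {A,C}; cost 1
[col 5] HQ: children H:{G}, Q:{T} ∪→ {G,T}; cost 1
[col 5] AHQ: children A:{T}, HQ:{G,T} ∩→ {T}; cost 0
[col 5] EV: children E:{G}, V:{T} ∪→ {G,T}; cost 1
[col 5] AEHQV: children AHQ:{T}, EV:{G,T} ∩→ {T}; cost 0
[col 6] HQ: children H:{C}, Q:{C} ∩→ {C}; cost 0
[col 6] AHQ: children A:{C}, HQ:{C} ∩→ {C}; cost 0
[col 6] EV: children E:{A}, V:{C} ∪→ {A,C}; cost 1
[col 6] AEHQV: children AHQ:{C}, EV:{A,C} ∩→ {C}; cost 0
per-site changes: [2, 3, 3, 3, 2, 2, 1]; total = 16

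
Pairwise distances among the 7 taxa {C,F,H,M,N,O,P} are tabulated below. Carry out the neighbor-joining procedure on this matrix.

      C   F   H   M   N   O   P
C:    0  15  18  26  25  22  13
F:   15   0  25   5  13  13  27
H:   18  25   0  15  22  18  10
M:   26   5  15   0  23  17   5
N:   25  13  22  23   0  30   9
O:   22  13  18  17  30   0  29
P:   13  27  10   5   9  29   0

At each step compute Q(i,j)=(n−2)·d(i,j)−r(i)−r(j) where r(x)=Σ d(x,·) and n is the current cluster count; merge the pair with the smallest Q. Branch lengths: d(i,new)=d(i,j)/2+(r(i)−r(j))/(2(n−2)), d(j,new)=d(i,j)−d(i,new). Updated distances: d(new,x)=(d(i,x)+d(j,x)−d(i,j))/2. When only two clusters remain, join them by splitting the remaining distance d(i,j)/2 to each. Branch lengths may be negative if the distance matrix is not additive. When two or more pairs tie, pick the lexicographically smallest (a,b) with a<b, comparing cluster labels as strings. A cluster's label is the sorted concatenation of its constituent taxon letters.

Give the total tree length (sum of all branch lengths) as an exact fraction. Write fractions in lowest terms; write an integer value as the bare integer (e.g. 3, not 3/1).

847/16

1. join N+P (d=9, Q=-170) ⇒ NP; edges |N|=37/5, |P|=8/5
  updated: d(C,NP)=29/2, d(F,NP)=31/2, d(H,NP)=23/2, d(M,NP)=19/2, d(NP,O)=25
2. join F+M (d=5, Q=-126) ⇒ FM; edges |F|=21/8, |M|=19/8
  updated: d(C,FM)=18, d(FM,H)=35/2, d(FM,NP)=10, d(FM,O)=25/2
3. join FM+O (d=25/2, Q=-98) ⇒ FMO; edges |FM|=3, |O|=19/2
  updated: d(C,FMO)=55/4, d(FMO,H)=23/2, d(FMO,NP)=45/4
4. join C+FMO (d=55/4, Q=-221/4) ⇒ CFMO; edges |C|=149/16, |FMO|=71/16
  updated: d(CFMO,H)=63/8, d(CFMO,NP)=6
5. join CFMO+H (d=63/8, Q=-203/8) ⇒ CFHMO; edges |CFMO|=19/16, |H|=107/16
  updated: d(CFHMO,NP)=77/16
6. join CFHMO+NP (d=77/16) ⇒ CFHMNOP; edges |CFHMO|=77/32, |NP|=77/32
final tree: (((C:149/16,((F:21/8,M:19/8):3,O:19/2):71/16):19/16,H:107/16):77/32,(N:37/5,P:8/5):77/32)
total length: 847/16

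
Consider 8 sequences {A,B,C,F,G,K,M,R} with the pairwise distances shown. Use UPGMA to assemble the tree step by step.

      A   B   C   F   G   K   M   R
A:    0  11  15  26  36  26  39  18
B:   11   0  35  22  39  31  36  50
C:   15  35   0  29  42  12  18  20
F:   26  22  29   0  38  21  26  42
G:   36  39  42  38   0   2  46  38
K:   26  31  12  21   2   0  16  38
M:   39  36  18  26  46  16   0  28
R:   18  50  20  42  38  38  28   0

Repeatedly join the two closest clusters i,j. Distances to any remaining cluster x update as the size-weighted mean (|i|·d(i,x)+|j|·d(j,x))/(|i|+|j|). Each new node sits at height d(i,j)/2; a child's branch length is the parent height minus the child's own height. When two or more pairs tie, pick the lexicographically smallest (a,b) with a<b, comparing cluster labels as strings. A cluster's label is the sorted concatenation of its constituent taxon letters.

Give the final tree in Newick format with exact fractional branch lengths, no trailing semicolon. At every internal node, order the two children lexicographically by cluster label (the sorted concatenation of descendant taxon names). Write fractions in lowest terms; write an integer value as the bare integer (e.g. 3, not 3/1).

iteration 1: select G,K (d=2); attach at lengths (1, 1); label the merged cluster GK
  updated: d(A,GK)=31, d(B,GK)=35, d(C,GK)=27, d(F,GK)=59/2, d(GK,M)=31, d(GK,R)=38
iteration 2: select A,B (d=11); attach at lengths (11/2, 11/2); label the merged cluster AB
  updated: d(AB,C)=25, d(AB,F)=24, d(AB,GK)=33, d(AB,M)=75/2, d(AB,R)=34
iteration 3: select C,M (d=18); attach at lengths (9, 9); label the merged cluster CM
  updated: d(AB,CM)=125/4, d(CM,F)=55/2, d(CM,GK)=29, d(CM,R)=24
iteration 4: select AB,F (d=24); attach at lengths (13/2, 12); label the merged cluster ABF
  updated: d(ABF,CM)=30, d(ABF,GK)=191/6, d(ABF,R)=110/3
iteration 5: select CM,R (d=24); attach at lengths (3, 12); label the merged cluster CMR
  updated: d(ABF,CMR)=290/9, d(CMR,GK)=32
iteration 6: select ABF,GK (d=191/6); attach at lengths (47/12, 179/12); label the merged cluster ABFGK
  updated: d(ABFGK,CMR)=482/15
iteration 7: select ABFGK,CMR (d=482/15); attach at lengths (3/20, 61/15); label the merged cluster ABCFGKMR
final tree: ((((A:11/2,B:11/2):13/2,F:12):47/12,(G:1,K:1):179/12):3/20,((C:9,M:9):3,R:12):61/15)
total length: 1751/20

((((A:11/2,B:11/2):13/2,F:12):47/12,(G:1,K:1):179/12):3/20,((C:9,M:9):3,R:12):61/15)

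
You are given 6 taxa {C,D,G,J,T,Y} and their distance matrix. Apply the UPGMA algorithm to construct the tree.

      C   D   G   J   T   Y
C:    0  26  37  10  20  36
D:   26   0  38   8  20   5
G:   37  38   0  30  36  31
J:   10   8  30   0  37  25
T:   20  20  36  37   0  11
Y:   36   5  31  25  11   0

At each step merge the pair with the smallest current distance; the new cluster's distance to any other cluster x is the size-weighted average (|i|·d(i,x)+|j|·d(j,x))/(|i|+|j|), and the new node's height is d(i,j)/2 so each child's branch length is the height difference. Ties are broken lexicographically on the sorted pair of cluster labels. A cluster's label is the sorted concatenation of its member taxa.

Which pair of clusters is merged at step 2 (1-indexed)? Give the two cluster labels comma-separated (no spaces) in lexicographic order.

1. join D+Y (d=5) ⇒ DY; edges |D|=5/2, |Y|=5/2
  updated: d(C,DY)=31, d(DY,G)=69/2, d(DY,J)=33/2, d(DY,T)=31/2
2. join C+J (d=10) ⇒ CJ; edges |C|=5, |J|=5
  updated: d(CJ,DY)=95/4, d(CJ,G)=67/2, d(CJ,T)=57/2
3. join DY+T (d=31/2) ⇒ DTY; edges |DY|=21/4, |T|=31/4
  updated: d(CJ,DTY)=76/3, d(DTY,G)=35
4. join CJ+DTY (d=76/3) ⇒ CDJTY; edges |CJ|=23/3, |DTY|=59/12
  updated: d(CDJTY,G)=172/5
5. join CDJTY+G (d=172/5) ⇒ CDGJTY; edges |CDJTY|=68/15, |G|=86/5
final tree: (((C:5,J:5):23/3,((D:5/2,Y:5/2):21/4,T:31/4):59/12):68/15,G:86/5)
total length: 3739/60

C,J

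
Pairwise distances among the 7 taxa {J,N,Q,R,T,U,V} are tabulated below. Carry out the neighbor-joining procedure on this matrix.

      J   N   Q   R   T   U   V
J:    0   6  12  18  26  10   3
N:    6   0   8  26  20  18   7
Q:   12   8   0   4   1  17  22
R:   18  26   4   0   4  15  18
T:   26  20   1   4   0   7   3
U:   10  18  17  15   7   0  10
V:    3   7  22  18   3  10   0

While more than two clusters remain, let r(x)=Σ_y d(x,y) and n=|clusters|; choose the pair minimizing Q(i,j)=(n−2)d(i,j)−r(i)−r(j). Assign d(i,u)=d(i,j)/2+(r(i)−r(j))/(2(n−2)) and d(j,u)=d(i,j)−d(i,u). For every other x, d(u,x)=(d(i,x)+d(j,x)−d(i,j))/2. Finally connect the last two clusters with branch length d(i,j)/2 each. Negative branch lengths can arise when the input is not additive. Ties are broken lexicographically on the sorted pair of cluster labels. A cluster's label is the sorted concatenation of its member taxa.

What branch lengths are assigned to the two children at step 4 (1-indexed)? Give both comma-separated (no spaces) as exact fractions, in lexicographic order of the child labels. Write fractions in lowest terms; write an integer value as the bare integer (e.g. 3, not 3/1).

iteration 1: select J,N (d=6, Q=-130); attach at lengths (2, 4); label the merged cluster JN
  updated: d(JN,Q)=7, d(JN,R)=19, d(JN,T)=20, d(JN,U)=11, d(JN,V)=2
iteration 2: select JN,V (d=2, Q=-106); attach at lengths (3/2, 1/2); label the merged cluster JNV
  updated: d(JNV,Q)=27/2, d(JNV,R)=35/2, d(JNV,T)=21/2, d(JNV,U)=19/2
iteration 3: select JNV,U (d=19/2, Q=-71); attach at lengths (31/6, 13/3); label the merged cluster JNUV
  updated: d(JNUV,Q)=21/2, d(JNUV,R)=23/2, d(JNUV,T)=4
iteration 4: select JNUV,T (d=4, Q=-27); attach at lengths (25/4, -9/4); label the merged cluster JNTUV
  updated: d(JNTUV,Q)=15/4, d(JNTUV,R)=23/4
iteration 5: select JNTUV,Q (d=15/4, Q=-27/2); attach at lengths (11/4, 1); label the merged cluster JNQTUV
  updated: d(JNQTUV,R)=3
iteration 6: select JNQTUV,R (d=3); attach at lengths (3/2, 3/2); label the merged cluster JNQRTUV
final tree: ((((((J:2,N:4):3/2,V:1/2):31/6,U:13/3):25/4,T:-9/4):11/4,Q:1):3/2,R:3/2)
total length: 113/4

25/4,-9/4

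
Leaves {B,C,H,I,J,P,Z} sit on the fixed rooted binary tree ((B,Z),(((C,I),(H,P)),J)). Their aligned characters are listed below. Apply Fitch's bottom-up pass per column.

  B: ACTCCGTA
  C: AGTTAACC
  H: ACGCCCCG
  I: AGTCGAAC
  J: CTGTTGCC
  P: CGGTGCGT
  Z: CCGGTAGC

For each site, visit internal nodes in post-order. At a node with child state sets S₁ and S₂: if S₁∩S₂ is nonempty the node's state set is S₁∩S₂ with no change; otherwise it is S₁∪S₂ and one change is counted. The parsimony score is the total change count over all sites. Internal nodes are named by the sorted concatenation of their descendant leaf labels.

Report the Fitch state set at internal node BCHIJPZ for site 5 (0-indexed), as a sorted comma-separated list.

site 0, node BZ: B={A} ∪ Z={C} → {A,C} (+1)
site 0, node CI: C={A} ∩ I={A} → {A} (+0)
site 0, node HP: H={A} ∪ P={C} → {A,C} (+1)
site 0, node CHIP: CI={A} ∩ HP={A,C} → {A} (+0)
site 0, node CHIJP: CHIP={A} ∪ J={C} → {A,C} (+1)
site 0, node BCHIJPZ: BZ={A,C} ∩ CHIJP={A,C} → {A,C} (+0)
site 1, node BZ: B={C} ∩ Z={C} → {C} (+0)
site 1, node CI: C={G} ∩ I={G} → {G} (+0)
site 1, node HP: H={C} ∪ P={G} → {C,G} (+1)
site 1, node CHIP: CI={G} ∩ HP={C,G} → {G} (+0)
site 1, node CHIJP: CHIP={G} ∪ J={T} → {G,T} (+1)
site 1, node BCHIJPZ: BZ={C} ∪ CHIJP={G,T} → {C,G,T} (+1)
site 2, node BZ: B={T} ∪ Z={G} → {G,T} (+1)
site 2, node CI: C={T} ∩ I={T} → {T} (+0)
site 2, node HP: H={G} ∩ P={G} → {G} (+0)
site 2, node CHIP: CI={T} ∪ HP={G} → {G,T} (+1)
site 2, node CHIJP: CHIP={G,T} ∩ J={G} → {G} (+0)
site 2, node BCHIJPZ: BZ={G,T} ∩ CHIJP={G} → {G} (+0)
site 3, node BZ: B={C} ∪ Z={G} → {C,G} (+1)
site 3, node CI: C={T} ∪ I={C} → {C,T} (+1)
site 3, node HP: H={C} ∪ P={T} → {C,T} (+1)
site 3, node CHIP: CI={C,T} ∩ HP={C,T} → {C,T} (+0)
site 3, node CHIJP: CHIP={C,T} ∩ J={T} → {T} (+0)
site 3, node BCHIJPZ: BZ={C,G} ∪ CHIJP={T} → {C,G,T} (+1)
site 4, node BZ: B={C} ∪ Z={T} → {C,T} (+1)
site 4, node CI: C={A} ∪ I={G} → {A,G} (+1)
site 4, node HP: H={C} ∪ P={G} → {C,G} (+1)
site 4, node CHIP: CI={A,G} ∩ HP={C,G} → {G} (+0)
site 4, node CHIJP: CHIP={G} ∪ J={T} → {G,T} (+1)
site 4, node BCHIJPZ: BZ={C,T} ∩ CHIJP={G,T} → {T} (+0)
site 5, node BZ: B={G} ∪ Z={A} → {A,G} (+1)
site 5, node CI: C={A} ∩ I={A} → {A} (+0)
site 5, node HP: H={C} ∩ P={C} → {C} (+0)
site 5, node CHIP: CI={A} ∪ HP={C} → {A,C} (+1)
site 5, node CHIJP: CHIP={A,C} ∪ J={G} → {A,C,G} (+1)
site 5, node BCHIJPZ: BZ={A,G} ∩ CHIJP={A,C,G} → {A,G} (+0)
site 6, node BZ: B={T} ∪ Z={G} → {G,T} (+1)
site 6, node CI: C={C} ∪ I={A} → {A,C} (+1)
site 6, node HP: H={C} ∪ P={G} → {C,G} (+1)
site 6, node CHIP: CI={A,C} ∩ HP={C,G} → {C} (+0)
site 6, node CHIJP: CHIP={C} ∩ J={C} → {C} (+0)
site 6, node BCHIJPZ: BZ={G,T} ∪ CHIJP={C} → {C,G,T} (+1)
site 7, node BZ: B={A} ∪ Z={C} → {A,C} (+1)
site 7, node CI: C={C} ∩ I={C} → {C} (+0)
site 7, node HP: H={G} ∪ P={T} → {G,T} (+1)
site 7, node CHIP: CI={C} ∪ HP={G,T} → {C,G,T} (+1)
site 7, node CHIJP: CHIP={C,G,T} ∩ J={C} → {C} (+0)
site 7, node BCHIJPZ: BZ={A,C} ∩ CHIJP={C} → {C} (+0)
per-site changes: [3, 3, 2, 4, 4, 3, 4, 3]; total = 26

A,G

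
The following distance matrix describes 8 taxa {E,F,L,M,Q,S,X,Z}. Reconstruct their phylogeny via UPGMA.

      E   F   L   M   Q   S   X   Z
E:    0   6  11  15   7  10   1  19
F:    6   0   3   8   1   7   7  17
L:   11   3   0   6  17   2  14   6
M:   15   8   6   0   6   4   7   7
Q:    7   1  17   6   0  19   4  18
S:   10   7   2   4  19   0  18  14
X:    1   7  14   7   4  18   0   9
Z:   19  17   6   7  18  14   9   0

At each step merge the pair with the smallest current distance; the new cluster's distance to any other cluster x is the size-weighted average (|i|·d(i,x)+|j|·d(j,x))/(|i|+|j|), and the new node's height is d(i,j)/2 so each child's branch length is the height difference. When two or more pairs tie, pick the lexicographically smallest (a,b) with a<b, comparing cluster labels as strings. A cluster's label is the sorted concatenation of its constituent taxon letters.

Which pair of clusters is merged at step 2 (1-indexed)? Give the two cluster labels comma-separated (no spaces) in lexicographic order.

F,Q

iteration 1: select E,X (d=1); attach at lengths (1/2, 1/2); label the merged cluster EX
  updated: d(EX,F)=13/2, d(EX,L)=25/2, d(EX,M)=11, d(EX,Q)=11/2, d(EX,S)=14, d(EX,Z)=14
iteration 2: select F,Q (d=1); attach at lengths (1/2, 1/2); label the merged cluster FQ
  updated: d(EX,FQ)=6, d(FQ,L)=10, d(FQ,M)=7, d(FQ,S)=13, d(FQ,Z)=35/2
iteration 3: select L,S (d=2); attach at lengths (1, 1); label the merged cluster LS
  updated: d(EX,LS)=53/4, d(FQ,LS)=23/2, d(LS,M)=5, d(LS,Z)=10
iteration 4: select LS,M (d=5); attach at lengths (3/2, 5/2); label the merged cluster LMS
  updated: d(EX,LMS)=25/2, d(FQ,LMS)=10, d(LMS,Z)=9
iteration 5: select EX,FQ (d=6); attach at lengths (5/2, 5/2); label the merged cluster EFQX
  updated: d(EFQX,LMS)=45/4, d(EFQX,Z)=63/4
iteration 6: select LMS,Z (d=9); attach at lengths (2, 9/2); label the merged cluster LMSZ
  updated: d(EFQX,LMSZ)=99/8
iteration 7: select EFQX,LMSZ (d=99/8); attach at lengths (51/16, 27/16); label the merged cluster EFLMQSXZ
final tree: (((E:1/2,X:1/2):5/2,(F:1/2,Q:1/2):5/2):51/16,(((L:1,S:1):3/2,M:5/2):2,Z:9/2):27/16)
total length: 195/8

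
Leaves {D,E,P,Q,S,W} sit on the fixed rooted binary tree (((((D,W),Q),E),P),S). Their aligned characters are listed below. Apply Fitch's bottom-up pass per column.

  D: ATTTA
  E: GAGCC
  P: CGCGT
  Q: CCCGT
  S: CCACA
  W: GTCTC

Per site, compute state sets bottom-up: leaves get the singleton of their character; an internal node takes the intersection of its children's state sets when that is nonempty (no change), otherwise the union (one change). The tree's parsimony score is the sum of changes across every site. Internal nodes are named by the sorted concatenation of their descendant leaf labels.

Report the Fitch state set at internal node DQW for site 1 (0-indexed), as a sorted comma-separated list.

DW@0: {A} ∪ {G} = {A,G} (union, +1)
DQW@0: {A,G} ∪ {C} = {A,C,G} (union, +1)
DEQW@0: {A,C,G} ∩ {G} = {G} (intersection, +0)
DEPQW@0: {G} ∪ {C} = {C,G} (union, +1)
DEPQSW@0: {C,G} ∩ {C} = {C} (intersection, +0)
DW@1: {T} ∩ {T} = {T} (intersection, +0)
DQW@1: {T} ∪ {C} = {C,T} (union, +1)
DEQW@1: {C,T} ∪ {A} = {A,C,T} (union, +1)
DEPQW@1: {A,C,T} ∪ {G} = {A,C,G,T} (union, +1)
DEPQSW@1: {A,C,G,T} ∩ {C} = {C} (intersection, +0)
DW@2: {T} ∪ {C} = {C,T} (union, +1)
DQW@2: {C,T} ∩ {C} = {C} (intersection, +0)
DEQW@2: {C} ∪ {G} = {C,G} (union, +1)
DEPQW@2: {C,G} ∩ {C} = {C} (intersection, +0)
DEPQSW@2: {C} ∪ {A} = {A,C} (union, +1)
DW@3: {T} ∩ {T} = {T} (intersection, +0)
DQW@3: {T} ∪ {G} = {G,T} (union, +1)
DEQW@3: {G,T} ∪ {C} = {C,G,T} (union, +1)
DEPQW@3: {C,G,T} ∩ {G} = {G} (intersection, +0)
DEPQSW@3: {G} ∪ {C} = {C,G} (union, +1)
DW@4: {A} ∪ {C} = {A,C} (union, +1)
DQW@4: {A,C} ∪ {T} = {A,C,T} (union, +1)
DEQW@4: {A,C,T} ∩ {C} = {C} (intersection, +0)
DEPQW@4: {C} ∪ {T} = {C,T} (union, +1)
DEPQSW@4: {C,T} ∪ {A} = {A,C,T} (union, +1)
per-site changes: [3, 3, 3, 3, 4]; total = 16

C,T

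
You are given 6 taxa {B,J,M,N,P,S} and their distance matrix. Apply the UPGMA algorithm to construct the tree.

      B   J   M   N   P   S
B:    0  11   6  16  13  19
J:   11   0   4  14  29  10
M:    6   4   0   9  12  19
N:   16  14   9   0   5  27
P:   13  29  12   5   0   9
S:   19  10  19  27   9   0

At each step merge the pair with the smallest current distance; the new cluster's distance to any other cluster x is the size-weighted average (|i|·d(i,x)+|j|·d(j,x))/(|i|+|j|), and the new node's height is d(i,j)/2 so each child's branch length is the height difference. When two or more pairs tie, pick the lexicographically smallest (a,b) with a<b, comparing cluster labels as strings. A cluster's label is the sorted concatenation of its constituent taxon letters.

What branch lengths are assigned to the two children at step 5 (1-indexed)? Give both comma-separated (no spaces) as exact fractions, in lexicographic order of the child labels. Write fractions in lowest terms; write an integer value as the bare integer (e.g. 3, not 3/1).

1. join J+M (d=4) ⇒ JM; edges |J|=2, |M|=2
  updated: d(B,JM)=17/2, d(JM,N)=23/2, d(JM,P)=41/2, d(JM,S)=29/2
2. join N+P (d=5) ⇒ NP; edges |N|=5/2, |P|=5/2
  updated: d(B,NP)=29/2, d(JM,NP)=16, d(NP,S)=18
3. join B+JM (d=17/2) ⇒ BJM; edges |B|=17/4, |JM|=9/4
  updated: d(BJM,NP)=31/2, d(BJM,S)=16
4. join BJM+NP (d=31/2) ⇒ BJMNP; edges |BJM|=7/2, |NP|=21/4
  updated: d(BJMNP,S)=84/5
5. join BJMNP+S (d=84/5) ⇒ BJMNPS; edges |BJMNP|=13/20, |S|=42/5
final tree: (((B:17/4,(J:2,M:2):9/4):7/2,(N:5/2,P:5/2):21/4):13/20,S:42/5)
total length: 333/10

13/20,42/5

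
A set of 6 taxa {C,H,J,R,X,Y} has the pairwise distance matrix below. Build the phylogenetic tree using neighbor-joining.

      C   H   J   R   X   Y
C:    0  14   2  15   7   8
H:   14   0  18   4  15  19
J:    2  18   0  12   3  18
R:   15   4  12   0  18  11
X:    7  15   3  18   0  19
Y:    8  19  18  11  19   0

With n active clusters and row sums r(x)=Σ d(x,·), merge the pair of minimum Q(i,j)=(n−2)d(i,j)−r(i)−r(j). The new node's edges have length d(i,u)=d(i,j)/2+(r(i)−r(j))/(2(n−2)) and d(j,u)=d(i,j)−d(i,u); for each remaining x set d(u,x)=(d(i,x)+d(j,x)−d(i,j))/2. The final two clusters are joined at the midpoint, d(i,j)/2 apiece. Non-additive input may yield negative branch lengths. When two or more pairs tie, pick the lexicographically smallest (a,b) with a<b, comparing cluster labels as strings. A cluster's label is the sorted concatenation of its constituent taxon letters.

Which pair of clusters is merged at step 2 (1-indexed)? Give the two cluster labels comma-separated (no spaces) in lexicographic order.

iteration 1: select H,R (d=4, Q=-114); attach at lengths (13/4, 3/4); label the merged cluster HR
  updated: d(C,HR)=25/2, d(HR,J)=13, d(HR,X)=29/2, d(HR,Y)=13
iteration 2: select HR,Y (d=13, Q=-72); attach at lengths (17/3, 22/3); label the merged cluster HRY
  updated: d(C,HRY)=15/4, d(HRY,J)=9, d(HRY,X)=41/4
iteration 3: select C,HRY (d=15/4, Q=-113/4); attach at lengths (-11/16, 71/16); label the merged cluster CHRY
  updated: d(CHRY,J)=29/8, d(CHRY,X)=27/4
iteration 4: select CHRY,J (d=29/8, Q=-107/8); attach at lengths (59/16, -1/16); label the merged cluster CHJRY
  updated: d(CHJRY,X)=49/16
iteration 5: select CHJRY,X (d=49/16); attach at lengths (49/32, 49/32); label the merged cluster CHJRXY
final tree: (((C:-11/16,((H:13/4,R:3/4):17/3,Y:22/3):71/16):59/16,J:-1/16):49/32,X:49/32)
total length: 439/16

HR,Y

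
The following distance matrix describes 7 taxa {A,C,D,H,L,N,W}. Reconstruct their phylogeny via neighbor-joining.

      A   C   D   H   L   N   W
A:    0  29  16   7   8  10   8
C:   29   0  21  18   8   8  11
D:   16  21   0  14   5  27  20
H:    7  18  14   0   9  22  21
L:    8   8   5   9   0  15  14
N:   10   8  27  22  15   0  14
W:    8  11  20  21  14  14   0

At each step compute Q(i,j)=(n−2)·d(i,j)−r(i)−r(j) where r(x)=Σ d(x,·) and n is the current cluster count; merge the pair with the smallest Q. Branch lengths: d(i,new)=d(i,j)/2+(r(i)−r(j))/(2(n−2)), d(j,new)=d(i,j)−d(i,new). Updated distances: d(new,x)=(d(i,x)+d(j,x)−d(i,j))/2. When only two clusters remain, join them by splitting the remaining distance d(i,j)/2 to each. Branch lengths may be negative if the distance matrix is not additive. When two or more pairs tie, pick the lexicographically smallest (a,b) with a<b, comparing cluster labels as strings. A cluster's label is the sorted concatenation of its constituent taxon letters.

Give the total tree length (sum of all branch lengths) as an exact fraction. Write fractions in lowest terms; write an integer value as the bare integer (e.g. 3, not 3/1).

1. join C+N (d=8, Q=-151) ⇒ CN; edges |C|=39/10, |N|=41/10
  updated: d(A,CN)=31/2, d(CN,D)=20, d(CN,H)=16, d(CN,L)=15/2, d(CN,W)=17/2
2. join CN+W (d=17/2, Q=-105) ⇒ CNW; edges |CN|=15/4, |W|=19/4
  updated: d(A,CNW)=15/2, d(CNW,D)=63/4, d(CNW,H)=57/4, d(CNW,L)=13/2
3. join D+L (d=5, Q=-257/4) ⇒ DL; edges |D|=149/24, |L|=-29/24
  updated: d(A,DL)=19/2, d(CNW,DL)=69/8, d(DL,H)=9
4. join A+H (d=7, Q=-161/4) ⇒ AH; edges |A|=31/16, |H|=81/16
  updated: d(AH,CNW)=59/8, d(AH,DL)=23/4
5. join AH+CNW (d=59/8, Q=-87/4) ⇒ ACHNW; edges |AH|=9/4, |CNW|=41/8
  updated: d(ACHNW,DL)=7/2
6. join ACHNW+DL (d=7/2) ⇒ ACDHLNW; edges |ACHNW|=7/4, |DL|=7/4
final tree: (((A:31/16,H:81/16):9/4,((C:39/10,N:41/10):15/4,W:19/4):41/8):7/4,(D:149/24,L:-29/24):7/4)
total length: 315/8

315/8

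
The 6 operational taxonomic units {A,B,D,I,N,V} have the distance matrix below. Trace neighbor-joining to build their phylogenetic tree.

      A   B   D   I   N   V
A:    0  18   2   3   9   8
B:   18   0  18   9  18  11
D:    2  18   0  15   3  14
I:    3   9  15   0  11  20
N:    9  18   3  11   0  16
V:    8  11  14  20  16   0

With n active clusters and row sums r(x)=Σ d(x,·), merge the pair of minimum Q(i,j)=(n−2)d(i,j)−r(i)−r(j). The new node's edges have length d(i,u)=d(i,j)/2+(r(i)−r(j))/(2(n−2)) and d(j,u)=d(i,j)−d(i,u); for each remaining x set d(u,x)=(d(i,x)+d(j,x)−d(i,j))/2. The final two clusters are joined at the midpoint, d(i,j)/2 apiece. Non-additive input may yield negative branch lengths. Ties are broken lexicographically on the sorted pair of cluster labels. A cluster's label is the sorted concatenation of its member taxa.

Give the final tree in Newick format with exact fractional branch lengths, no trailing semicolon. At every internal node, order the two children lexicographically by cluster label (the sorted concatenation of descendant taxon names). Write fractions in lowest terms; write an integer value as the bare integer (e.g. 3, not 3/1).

step 1: merge (B,V) at d=11, Q=-99; branch lengths B→49/8, V→39/8; new cluster BV
  updated: d(A,BV)=15/2, d(BV,D)=21/2, d(BV,I)=9, d(BV,N)=23/2
step 2: merge (D,N) at d=3, Q=-56; branch lengths D→5/6, N→13/6; new cluster DN
  updated: d(A,DN)=4, d(BV,DN)=19/2, d(DN,I)=23/2
step 3: merge (A,I) at d=3, Q=-32; branch lengths A→-3/4, I→15/4; new cluster AI
  updated: d(AI,BV)=27/4, d(AI,DN)=25/4
step 4: merge (AI,BV) at d=27/4, Q=-45/2; branch lengths AI→7/4, BV→5; new cluster ABIV
  updated: d(ABIV,DN)=9/2
step 5: merge (ABIV,DN) at d=9/2; branch lengths ABIV→9/4, DN→9/4; new cluster ABDINV
final tree: (((A:-3/4,I:15/4):7/4,(B:49/8,V:39/8):5):9/4,(D:5/6,N:13/6):9/4)
total length: 113/4

(((A:-3/4,I:15/4):7/4,(B:49/8,V:39/8):5):9/4,(D:5/6,N:13/6):9/4)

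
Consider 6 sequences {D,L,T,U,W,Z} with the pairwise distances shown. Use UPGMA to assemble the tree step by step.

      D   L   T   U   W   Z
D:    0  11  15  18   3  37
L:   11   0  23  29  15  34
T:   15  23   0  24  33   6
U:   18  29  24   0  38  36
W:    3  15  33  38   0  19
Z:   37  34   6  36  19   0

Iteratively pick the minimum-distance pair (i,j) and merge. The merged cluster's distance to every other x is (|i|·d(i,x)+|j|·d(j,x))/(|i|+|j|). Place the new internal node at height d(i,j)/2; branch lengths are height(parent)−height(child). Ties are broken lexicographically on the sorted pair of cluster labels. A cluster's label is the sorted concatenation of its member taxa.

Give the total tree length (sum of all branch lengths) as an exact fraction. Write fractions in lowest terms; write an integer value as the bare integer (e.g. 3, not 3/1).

step 1: merge (D,W) at d=3; branch lengths D→3/2, W→3/2; new cluster DW
  updated: d(DW,L)=13, d(DW,T)=24, d(DW,U)=28, d(DW,Z)=28
step 2: merge (T,Z) at d=6; branch lengths T→3, Z→3; new cluster TZ
  updated: d(DW,TZ)=26, d(L,TZ)=57/2, d(TZ,U)=30
step 3: merge (DW,L) at d=13; branch lengths DW→5, L→13/2; new cluster DLW
  updated: d(DLW,TZ)=161/6, d(DLW,U)=85/3
step 4: merge (DLW,TZ) at d=161/6; branch lengths DLW→83/12, TZ→125/12; new cluster DLTWZ
  updated: d(DLTWZ,U)=29
step 5: merge (DLTWZ,U) at d=29; branch lengths DLTWZ→13/12, U→29/2; new cluster DLTUWZ
final tree: ((((D:3/2,W:3/2):5,L:13/2):83/12,(T:3,Z:3):125/12):13/12,U:29/2)
total length: 641/12

641/12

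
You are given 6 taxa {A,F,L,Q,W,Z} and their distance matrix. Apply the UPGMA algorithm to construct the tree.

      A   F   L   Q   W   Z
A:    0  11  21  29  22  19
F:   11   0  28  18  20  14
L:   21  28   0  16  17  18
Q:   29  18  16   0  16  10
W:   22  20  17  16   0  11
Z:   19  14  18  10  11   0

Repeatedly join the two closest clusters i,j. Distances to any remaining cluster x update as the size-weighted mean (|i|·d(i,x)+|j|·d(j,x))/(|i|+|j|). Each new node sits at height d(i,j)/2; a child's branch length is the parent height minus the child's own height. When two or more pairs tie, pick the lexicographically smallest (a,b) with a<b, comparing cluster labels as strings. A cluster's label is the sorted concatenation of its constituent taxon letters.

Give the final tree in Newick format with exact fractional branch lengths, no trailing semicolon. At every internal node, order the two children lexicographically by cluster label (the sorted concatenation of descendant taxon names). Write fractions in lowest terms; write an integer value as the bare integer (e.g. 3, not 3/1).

((A:11/2,F:11/2):83/16,(L:17/2,((Q:5,Z:5):7/4,W:27/4):7/4):35/16)

1. join Q+Z (d=10) ⇒ QZ; edges |Q|=5, |Z|=5
  updated: d(A,QZ)=24, d(F,QZ)=16, d(L,QZ)=17, d(QZ,W)=27/2
2. join A+F (d=11) ⇒ AF; edges |A|=11/2, |F|=11/2
  updated: d(AF,L)=49/2, d(AF,QZ)=20, d(AF,W)=21
3. join QZ+W (d=27/2) ⇒ QWZ; edges |QZ|=7/4, |W|=27/4
  updated: d(AF,QWZ)=61/3, d(L,QWZ)=17
4. join L+QWZ (d=17) ⇒ LQWZ; edges |L|=17/2, |QWZ|=7/4
  updated: d(AF,LQWZ)=171/8
5. join AF+LQWZ (d=171/8) ⇒ AFLQWZ; edges |AF|=83/16, |LQWZ|=35/16
final tree: ((A:11/2,F:11/2):83/16,(L:17/2,((Q:5,Z:5):7/4,W:27/4):7/4):35/16)
total length: 377/8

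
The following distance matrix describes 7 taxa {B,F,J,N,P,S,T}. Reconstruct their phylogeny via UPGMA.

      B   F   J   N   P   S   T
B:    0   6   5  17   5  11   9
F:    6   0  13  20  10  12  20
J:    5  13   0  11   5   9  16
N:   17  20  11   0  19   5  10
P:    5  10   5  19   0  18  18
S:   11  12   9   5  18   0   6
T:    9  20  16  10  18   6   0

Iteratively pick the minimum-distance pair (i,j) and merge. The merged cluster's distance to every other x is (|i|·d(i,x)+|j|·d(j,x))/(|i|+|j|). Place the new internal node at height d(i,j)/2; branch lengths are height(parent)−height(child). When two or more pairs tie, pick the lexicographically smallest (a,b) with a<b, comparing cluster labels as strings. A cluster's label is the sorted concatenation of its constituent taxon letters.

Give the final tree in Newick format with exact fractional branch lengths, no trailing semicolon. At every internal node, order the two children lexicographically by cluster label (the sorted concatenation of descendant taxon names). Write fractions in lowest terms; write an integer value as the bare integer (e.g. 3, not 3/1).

iteration 1: select B,J (d=5); attach at lengths (5/2, 5/2); label the merged cluster BJ
  updated: d(BJ,F)=19/2, d(BJ,N)=14, d(BJ,P)=5, d(BJ,S)=10, d(BJ,T)=25/2
iteration 2: select BJ,P (d=5); attach at lengths (0, 5/2); label the merged cluster BJP
  updated: d(BJP,F)=29/3, d(BJP,N)=47/3, d(BJP,S)=38/3, d(BJP,T)=43/3
iteration 3: select N,S (d=5); attach at lengths (5/2, 5/2); label the merged cluster NS
  updated: d(BJP,NS)=85/6, d(F,NS)=16, d(NS,T)=8
iteration 4: select NS,T (d=8); attach at lengths (3/2, 4); label the merged cluster NST
  updated: d(BJP,NST)=128/9, d(F,NST)=52/3
iteration 5: select BJP,F (d=29/3); attach at lengths (7/3, 29/6); label the merged cluster BFJP
  updated: d(BFJP,NST)=15
iteration 6: select BFJP,NST (d=15); attach at lengths (8/3, 7/2); label the merged cluster BFJNPST
final tree: ((((B:5/2,J:5/2):0,P:5/2):7/3,F:29/6):8/3,((N:5/2,S:5/2):3/2,T:4):7/2)
total length: 94/3

((((B:5/2,J:5/2):0,P:5/2):7/3,F:29/6):8/3,((N:5/2,S:5/2):3/2,T:4):7/2)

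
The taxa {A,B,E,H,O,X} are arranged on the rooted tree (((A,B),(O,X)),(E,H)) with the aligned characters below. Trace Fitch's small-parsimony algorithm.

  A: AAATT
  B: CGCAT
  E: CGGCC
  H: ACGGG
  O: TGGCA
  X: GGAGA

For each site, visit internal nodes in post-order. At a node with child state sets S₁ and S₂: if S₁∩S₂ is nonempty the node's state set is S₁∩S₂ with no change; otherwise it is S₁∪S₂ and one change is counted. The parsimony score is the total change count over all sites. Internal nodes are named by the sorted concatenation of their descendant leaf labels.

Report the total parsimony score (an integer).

[col 0] AB: children A:{A}, B:{C} ∪→ {A,C}; cost 1
[col 0] OX: children O:{T}, X:{G} ∪→ {G,T}; cost 1
[col 0] ABOX: children AB:{A,C}, OX:{G,T} ∪→ {A,C,G,T}; cost 1
[col 0] EH: children E:{C}, H:{A} ∪→ {A,C}; cost 1
[col 0] ABEHOX: children ABOX:{A,C,G,T}, EH:{A,C} ∩→ {A,C}; cost 0
[col 1] AB: children A:{A}, B:{G} ∪→ {A,G}; cost 1
[col 1] OX: children O:{G}, X:{G} ∩→ {G}; cost 0
[col 1] ABOX: children AB:{A,G}, OX:{G} ∩→ {G}; cost 0
[col 1] EH: children E:{G}, H:{C} ∪→ {C,G}; cost 1
[col 1] ABEHOX: children ABOX:{G}, EH:{C,G} ∩→ {G}; cost 0
[col 2] AB: children A:{A}, B:{C} ∪→ {A,C}; cost 1
[col 2] OX: children O:{G}, X:{A} ∪→ {A,G}; cost 1
[col 2] ABOX: children AB:{A,C}, OX:{A,G} ∩→ {A}; cost 0
[col 2] EH: children E:{G}, H:{G} ∩→ {G}; cost 0
[col 2] ABEHOX: children ABOX:{A}, EH:{G} ∪→ {A,G}; cost 1
[col 3] AB: children A:{T}, B:{A} ∪→ {A,T}; cost 1
[col 3] OX: children O:{C}, X:{G} ∪→ {C,G}; cost 1
[col 3] ABOX: children AB:{A,T}, OX:{C,G} ∪→ {A,C,G,T}; cost 1
[col 3] EH: children E:{C}, H:{G} ∪→ {C,G}; cost 1
[col 3] ABEHOX: children ABOX:{A,C,G,T}, EH:{C,G} ∩→ {C,G}; cost 0
[col 4] AB: children A:{T}, B:{T} ∩→ {T}; cost 0
[col 4] OX: children O:{A}, X:{A} ∩→ {A}; cost 0
[col 4] ABOX: children AB:{T}, OX:{A} ∪→ {A,T}; cost 1
[col 4] EH: children E:{C}, H:{G} ∪→ {C,G}; cost 1
[col 4] ABEHOX: children ABOX:{A,T}, EH:{C,G} ∪→ {A,C,G,T}; cost 1
per-site changes: [4, 2, 3, 4, 3]; total = 16

16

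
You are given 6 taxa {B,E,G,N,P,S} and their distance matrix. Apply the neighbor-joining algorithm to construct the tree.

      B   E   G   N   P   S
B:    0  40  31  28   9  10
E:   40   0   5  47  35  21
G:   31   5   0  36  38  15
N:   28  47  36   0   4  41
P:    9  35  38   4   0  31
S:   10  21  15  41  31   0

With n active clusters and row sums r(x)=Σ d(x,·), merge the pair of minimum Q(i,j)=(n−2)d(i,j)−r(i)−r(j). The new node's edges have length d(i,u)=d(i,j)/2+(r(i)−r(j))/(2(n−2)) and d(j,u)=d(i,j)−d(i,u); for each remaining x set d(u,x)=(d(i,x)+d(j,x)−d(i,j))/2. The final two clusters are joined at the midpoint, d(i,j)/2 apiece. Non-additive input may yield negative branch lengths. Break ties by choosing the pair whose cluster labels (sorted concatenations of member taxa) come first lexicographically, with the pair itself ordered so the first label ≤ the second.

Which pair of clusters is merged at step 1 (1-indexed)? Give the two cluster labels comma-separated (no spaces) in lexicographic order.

N,P

1. join N+P (d=4, Q=-257) ⇒ NP; edges |N|=55/8, |P|=-23/8
  updated: d(B,NP)=33/2, d(E,NP)=39, d(G,NP)=35, d(NP,S)=34
2. join E+G (d=5, Q=-176) ⇒ EG; edges |E|=17/3, |G|=-2/3
  updated: d(B,EG)=33, d(EG,NP)=69/2, d(EG,S)=31/2
3. join B+NP (d=33/2, Q=-223/2) ⇒ BNP; edges |B|=15/8, |NP|=117/8
  updated: d(BNP,EG)=51/2, d(BNP,S)=55/4
4. join BNP+EG (d=51/2, Q=-219/4) ⇒ BEGNP; edges |BNP|=95/8, |EG|=109/8
  updated: d(BEGNP,S)=15/8
5. join BEGNP+S (d=15/8) ⇒ BEGNPS; edges |BEGNP|=15/16, |S|=15/16
final tree: (((B:15/8,(N:55/8,P:-23/8):117/8):95/8,(E:17/3,G:-2/3):109/8):15/16,S:15/16)
total length: 423/8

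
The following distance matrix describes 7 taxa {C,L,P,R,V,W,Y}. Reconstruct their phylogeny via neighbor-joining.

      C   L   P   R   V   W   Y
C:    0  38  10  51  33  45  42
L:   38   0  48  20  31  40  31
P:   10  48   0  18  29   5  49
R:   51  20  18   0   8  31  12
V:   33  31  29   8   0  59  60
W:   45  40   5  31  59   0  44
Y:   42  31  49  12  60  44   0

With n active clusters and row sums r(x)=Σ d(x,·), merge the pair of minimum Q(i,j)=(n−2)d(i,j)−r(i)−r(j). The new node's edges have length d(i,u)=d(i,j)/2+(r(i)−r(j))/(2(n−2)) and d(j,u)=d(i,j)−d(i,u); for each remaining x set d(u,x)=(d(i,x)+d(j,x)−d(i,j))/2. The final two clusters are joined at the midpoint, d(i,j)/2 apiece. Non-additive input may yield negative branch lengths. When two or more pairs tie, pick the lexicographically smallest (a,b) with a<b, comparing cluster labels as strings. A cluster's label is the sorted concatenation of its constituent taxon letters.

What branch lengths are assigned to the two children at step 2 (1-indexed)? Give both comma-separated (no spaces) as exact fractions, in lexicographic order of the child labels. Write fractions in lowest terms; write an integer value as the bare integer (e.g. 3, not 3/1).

1. join P+W (d=5, Q=-358) ⇒ PW; edges |P|=-4, |W|=9
  updated: d(C,PW)=25, d(L,PW)=83/2, d(PW,R)=22, d(PW,V)=83/2, d(PW,Y)=44
2. join C+PW (d=25, Q=-263) ⇒ CPW; edges |C|=115/8, |PW|=85/8
  updated: d(CPW,L)=109/4, d(CPW,R)=24, d(CPW,V)=99/4, d(CPW,Y)=61/2
3. join R+V (d=8, Q=-655/4) ⇒ RV; edges |R|=-143/24, |V|=335/24
  updated: d(CPW,RV)=163/8, d(L,RV)=43/2, d(RV,Y)=32
4. join CPW+RV (d=163/8, Q=-445/4) ⇒ CPRVW; edges |CPW|=45/4, |RV|=73/8
  updated: d(CPRVW,L)=227/16, d(CPRVW,Y)=337/16
5. join CPRVW+L (d=227/16, Q=-265/4) ⇒ CLPRVW; edges |CPRVW|=17/8, |L|=193/16
  updated: d(CLPRVW,Y)=303/16
6. join CLPRVW+Y (d=303/16) ⇒ CLPRVWY; edges |CLPRVW|=303/32, |Y|=303/32
final tree: ((((C:115/8,(P:-4,W:9):85/8):45/4,(R:-143/24,V:335/24):73/8):17/8,L:193/16):303/32,Y:303/32)
total length: 183/2

115/8,85/8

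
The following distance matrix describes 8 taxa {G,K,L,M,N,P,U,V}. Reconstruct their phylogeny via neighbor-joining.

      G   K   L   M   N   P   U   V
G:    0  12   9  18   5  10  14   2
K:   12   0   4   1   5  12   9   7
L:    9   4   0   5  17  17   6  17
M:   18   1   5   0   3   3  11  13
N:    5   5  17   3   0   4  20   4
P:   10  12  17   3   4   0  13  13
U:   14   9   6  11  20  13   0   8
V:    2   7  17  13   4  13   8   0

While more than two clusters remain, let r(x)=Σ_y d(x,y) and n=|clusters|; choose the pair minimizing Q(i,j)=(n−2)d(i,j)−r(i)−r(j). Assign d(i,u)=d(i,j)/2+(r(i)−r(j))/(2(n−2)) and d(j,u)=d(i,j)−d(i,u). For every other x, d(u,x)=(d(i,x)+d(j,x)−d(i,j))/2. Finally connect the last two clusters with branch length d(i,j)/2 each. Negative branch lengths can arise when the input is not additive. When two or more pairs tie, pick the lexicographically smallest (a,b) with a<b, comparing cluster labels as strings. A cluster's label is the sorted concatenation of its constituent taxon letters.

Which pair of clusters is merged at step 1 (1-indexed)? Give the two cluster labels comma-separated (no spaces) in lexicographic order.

1. join G+V (d=2, Q=-122) ⇒ GV; edges |G|=3/2, |V|=1/2
  updated: d(GV,K)=17/2, d(GV,L)=12, d(GV,M)=29/2, d(GV,N)=7/2, d(GV,P)=21/2, d(GV,U)=10
2. join L+U (d=6, Q=-100) ⇒ LU; edges |L|=11/5, |U|=19/5
  updated: d(GV,LU)=8, d(K,LU)=7/2, d(LU,M)=5, d(LU,N)=31/2, d(LU,P)=12
3. join GV+N (d=7/2, Q=-62) ⇒ GNV; edges |GV|=7/2, |N|=0
  updated: d(GNV,K)=5, d(GNV,LU)=10, d(GNV,M)=7, d(GNV,P)=11/2
4. join GNV+P (d=11/2, Q=-87/2) ⇒ GNPV; edges |GNV|=23/12, |P|=43/12
  updated: d(GNPV,K)=23/4, d(GNPV,LU)=33/4, d(GNPV,M)=9/4
5. join GNPV+M (d=9/4, Q=-20) ⇒ GMNPV; edges |GNPV|=25/8, |M|=-7/8
  updated: d(GMNPV,K)=9/4, d(GMNPV,LU)=11/2
6. join GMNPV+K (d=9/4, Q=-45/4) ⇒ GKMNPV; edges |GMNPV|=17/8, |K|=1/8
  updated: d(GKMNPV,LU)=27/8
7. join GKMNPV+LU (d=27/8) ⇒ GKLMNPUV; edges |GKMNPV|=27/16, |LU|=27/16
final tree: ((((((G:3/2,V:1/2):7/2,N:0):23/12,P:43/12):25/8,M:-7/8):17/8,K:1/8):27/16,(L:11/5,U:19/5):27/16)
total length: 199/8

G,V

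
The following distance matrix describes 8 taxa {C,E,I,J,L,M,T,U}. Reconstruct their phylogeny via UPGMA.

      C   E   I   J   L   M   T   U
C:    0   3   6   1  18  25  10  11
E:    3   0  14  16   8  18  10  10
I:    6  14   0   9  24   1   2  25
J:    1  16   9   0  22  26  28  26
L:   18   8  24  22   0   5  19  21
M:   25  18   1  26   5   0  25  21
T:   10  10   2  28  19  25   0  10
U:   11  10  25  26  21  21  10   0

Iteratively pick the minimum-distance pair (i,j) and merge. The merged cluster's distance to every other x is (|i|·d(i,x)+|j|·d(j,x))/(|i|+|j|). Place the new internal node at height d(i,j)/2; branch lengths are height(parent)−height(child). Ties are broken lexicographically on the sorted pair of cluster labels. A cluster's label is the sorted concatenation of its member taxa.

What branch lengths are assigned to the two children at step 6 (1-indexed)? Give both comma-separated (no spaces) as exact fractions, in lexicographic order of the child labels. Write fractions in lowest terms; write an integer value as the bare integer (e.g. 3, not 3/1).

9/16,119/16

step 1: merge (C,J) at d=1; branch lengths C→1/2, J→1/2; new cluster CJ
  updated: d(CJ,E)=19/2, d(CJ,I)=15/2, d(CJ,L)=20, d(CJ,M)=51/2, d(CJ,T)=19, d(CJ,U)=37/2
step 2: merge (I,M) at d=1; branch lengths I→1/2, M→1/2; new cluster IM
  updated: d(CJ,IM)=33/2, d(E,IM)=16, d(IM,L)=29/2, d(IM,T)=27/2, d(IM,U)=23
step 3: merge (E,L) at d=8; branch lengths E→4, L→4; new cluster EL
  updated: d(CJ,EL)=59/4, d(EL,IM)=61/4, d(EL,T)=29/2, d(EL,U)=31/2
step 4: merge (T,U) at d=10; branch lengths T→5, U→5; new cluster TU
  updated: d(CJ,TU)=75/4, d(EL,TU)=15, d(IM,TU)=73/4
step 5: merge (CJ,EL) at d=59/4; branch lengths CJ→55/8, EL→27/8; new cluster CEJL
  updated: d(CEJL,IM)=127/8, d(CEJL,TU)=135/8
step 6: merge (CEJL,IM) at d=127/8; branch lengths CEJL→9/16, IM→119/16; new cluster CEIJLM
  updated: d(CEIJLM,TU)=52/3
step 7: merge (CEIJLM,TU) at d=52/3; branch lengths CEIJLM→35/48, TU→11/3; new cluster CEIJLMTU
final tree: ((((C:1/2,J:1/2):55/8,(E:4,L:4):27/8):9/16,(I:1/2,M:1/2):119/16):35/48,(T:5,U:5):11/3)
total length: 2047/48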